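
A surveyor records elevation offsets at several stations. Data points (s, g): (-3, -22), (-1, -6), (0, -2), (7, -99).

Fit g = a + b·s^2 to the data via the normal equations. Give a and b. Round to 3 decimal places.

AᵀA·[a, b]ᵀ = Aᵀg reads: 4·a + 59·b = -129;  59·a + 2483·b = -5055.
(Σ1 = 4, Σs^2 = 59, Σs^2·s^2 = 2483, Σg = -129, Σs^2·g = -5055.)
Eliminating b: 2483·(row 1) − 59·(row 2) gives 6451·a = 2483·(-129) − 59·(-5055) = -22062, so a = -22062/6451.
Then b = ((-5055) − 59·(-22062/6451))/2483 = -12609/6451.

a = -3.420, b = -1.955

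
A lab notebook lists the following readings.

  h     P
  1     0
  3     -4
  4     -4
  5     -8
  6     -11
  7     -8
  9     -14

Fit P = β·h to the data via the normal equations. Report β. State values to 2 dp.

The normal equations are: 217·β = -316.
Hence β = -316 / 217 ≈ -1.45622.

β = -1.46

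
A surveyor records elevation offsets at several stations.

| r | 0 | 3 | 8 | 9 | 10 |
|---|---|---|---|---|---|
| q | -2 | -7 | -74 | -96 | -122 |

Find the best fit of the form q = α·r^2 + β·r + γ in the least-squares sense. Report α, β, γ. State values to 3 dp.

From the data, Σr^2·r^2 = 20738, Σr^2·r = 2268, Σr^2 = 254, Σr·r = 254, Σr = 30, Σ1 = 5.
Moment sums: Σr^2·q = -24775, Σr·q = -2697, Σq = -301.
So AᵀA·[α, β, γ]ᵀ = Aᵀq: [[20738, 2268, 254]; [2268, 254, 30]; [254, 30, 5]]·[α, β, γ]ᵀ = [-24775, -2697, -301]ᵀ.
Solving the 3×3 system (Gaussian elimination) gives α = -32439/21866, β = 62865/21866, γ = -22811/10933.

α = -1.484, β = 2.875, γ = -2.086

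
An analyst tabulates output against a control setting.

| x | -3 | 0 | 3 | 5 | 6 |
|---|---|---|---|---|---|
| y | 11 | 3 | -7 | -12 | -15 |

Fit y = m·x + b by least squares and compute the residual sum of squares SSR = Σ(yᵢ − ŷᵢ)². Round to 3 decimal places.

SSR = 0.847

Setting ∂/∂m … = 0 gives: 79·m + 11·b = -204;  11·m + 5·b = -20.
Eliminating b: 5·(row 1) − 11·(row 2) gives 274·m = 5·(-204) − 11·(-20) = -800, so m = -400/137.
Then b = ((-20) − 11·(-400/137))/5 = 332/137.
Residuals: -25/137, 79/137, -91/137, 24/137, 13/137; SSR = 116/137.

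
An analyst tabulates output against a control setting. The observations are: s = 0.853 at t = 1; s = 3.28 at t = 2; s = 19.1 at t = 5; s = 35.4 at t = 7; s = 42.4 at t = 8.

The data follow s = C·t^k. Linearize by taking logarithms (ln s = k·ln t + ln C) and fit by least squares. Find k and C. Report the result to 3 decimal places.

k = 1.895, C = 0.870

Taking logs, ln s = k·ln t + ln C, so regress ln s on ln t.
Over the data: Σln t = 6.3279, Σ(ln t)² = 11.1814, Σln s = 11.2924, Σln t·ln s = 20.3032.
Normal system: [[11.1814, 6.3279]; [6.3279, 5]]·[k, ln C]ᵀ = [20.3032, 11.2924]ᵀ.
Δ = 11.1814·5 − (6.3279)² = 15.8642; k = (20.3032·5 − 6.3279·11.2924)/15.8642 = 1.89473, ln C = (11.1814·11.2924 − 6.3279·20.3032)/15.8642 = -0.13947, so C = exp(-0.13947) = 0.86982.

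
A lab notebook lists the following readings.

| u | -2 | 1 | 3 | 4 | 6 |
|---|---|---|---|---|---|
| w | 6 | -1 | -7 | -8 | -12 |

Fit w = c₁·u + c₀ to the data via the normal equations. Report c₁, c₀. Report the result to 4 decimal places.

c₁ = -2.2903, c₀ = 1.0968

With design matrix X, XᵀX = [[66, 12]; [12, 5]] and Xᵀw = [-138, -22]ᵀ.
Eliminating c₀: 5·(row 1) − 12·(row 2) gives 186·c₁ = 5·(-138) − 12·(-22) = -426, so c₁ = -71/31.
Then c₀ = ((-22) − 12·(-71/31))/5 = 34/31.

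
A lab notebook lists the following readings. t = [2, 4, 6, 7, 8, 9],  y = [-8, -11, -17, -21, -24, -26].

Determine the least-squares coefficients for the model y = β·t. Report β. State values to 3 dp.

β = -2.940

Setting ∂/∂β … = 0 gives: 250·β = -735.
(Σt·t = 250, Σt·y = -735.)
β = (-735)/250 = -2.94.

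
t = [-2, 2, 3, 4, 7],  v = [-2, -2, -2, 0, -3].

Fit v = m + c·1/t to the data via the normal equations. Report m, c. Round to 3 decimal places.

Setting ∂/∂m … = 0 gives: 5·m + (61/84)·c = -9;  (61/84)·m + (4897/7056)·c = -23/21.
(Σ1 = 5, Σ1/t = 61/84, Σ1/t·1/t = 4897/7056, Σv = -9, Σ1/t·v = -23/21.)
Determinant 5·(4897/7056) − (61/84)² = 5191/1764.
m = ((-9)·(4897/7056) − (61/84)·(-23/21))/(5191/1764) = -38461/20764; c = (5·(-23/21) − (61/84)·(-9))/(5191/1764) = 1869/5191.

m = -1.852, c = 0.360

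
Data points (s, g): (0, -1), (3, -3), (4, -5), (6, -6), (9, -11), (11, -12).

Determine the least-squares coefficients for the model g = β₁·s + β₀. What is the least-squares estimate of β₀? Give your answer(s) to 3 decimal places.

Sums needed: Σs·s = 263, Σs = 33, Σ1 = 6.
For Mᵀg: Σs·g = -296, Σg = -38.
MᵀM·[β₁, β₀]ᵀ = Mᵀg becomes [[263, 33]; [33, 6]]·[β₁, β₀]ᵀ = [-296, -38]ᵀ.
Determinant 263·6 − 33² = 489.
β₁ = ((-296)·6 − 33·(-38))/489 = -174/163; β₀ = (263·(-38) − 33·(-296))/489 = -226/489.

β₀ = -0.462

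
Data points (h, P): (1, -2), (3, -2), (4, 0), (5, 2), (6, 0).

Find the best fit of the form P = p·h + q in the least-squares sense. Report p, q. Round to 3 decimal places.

p = 0.649, q = -2.865

Forming MᵀM = [[87, 19]; [19, 5]] and MᵀP = [2, -2]ᵀ gives MᵀM·[p, q]ᵀ = MᵀP.
Eliminating q: 5·(row 1) − 19·(row 2) gives 74·p = 5·2 − 19·(-2) = 48, so p = 24/37.
Then q = ((-2) − 19·(24/37))/5 = -106/37.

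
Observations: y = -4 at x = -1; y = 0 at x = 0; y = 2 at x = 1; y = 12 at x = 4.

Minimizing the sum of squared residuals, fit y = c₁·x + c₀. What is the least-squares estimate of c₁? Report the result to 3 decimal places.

The normal equations are: 18·c₁ + 4·c₀ = 54;  4·c₁ + 4·c₀ = 10.
(Σx·x = 18, Σx = 4, Σ1 = 4, Σx·y = 54, Σy = 10.)
Eliminating c₀: 4·(row 1) − 4·(row 2) gives 56·c₁ = 4·54 − 4·10 = 176, so c₁ = 22/7.
Then c₀ = (10 − 4·(22/7))/4 = -9/14.

c₁ = 3.143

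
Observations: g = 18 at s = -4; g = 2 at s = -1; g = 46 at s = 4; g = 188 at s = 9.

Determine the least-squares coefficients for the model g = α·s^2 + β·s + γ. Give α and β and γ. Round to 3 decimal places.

Sums needed: Σs^2·s^2 = 7074, Σs^2·s = 728, Σs^2 = 114, Σs·s = 114, Σs = 8, Σ1 = 4.
Moment sums: Σs^2·g = 16254, Σs·g = 1802, Σg = 254.
Normal equations: [[7074, 728, 114]; [728, 114, 8]; [114, 8, 4]]·[α, β, γ]ᵀ = [16254, 1802, 254]ᵀ.
Solving the 3×3 system (Gaussian elimination) gives α = 23647/12485, β = 8841/2497, γ = 2768/1135.

α = 1.894, β = 3.541, γ = 2.439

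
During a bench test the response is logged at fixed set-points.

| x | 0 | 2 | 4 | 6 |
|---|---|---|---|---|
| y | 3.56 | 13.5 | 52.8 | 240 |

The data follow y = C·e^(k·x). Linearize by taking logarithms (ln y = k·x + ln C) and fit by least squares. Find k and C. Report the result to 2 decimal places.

k = 0.70, C = 3.42

Taking logs, ln y = k·x + ln C, so regress ln y on x.
Σx = 12.0000, Σ(x)² = 56.0000, Σln y = 13.3196, Σx·ln y = 53.9553.
Equations: 56.0000·k + 12.0000·ln C = 53.9553;  12.0000·k + 4·ln C = 13.3196.
Δ = 56.0000·4 − (12.0000)² = 80.0000; k = (53.9553·4 − 12.0000·13.3196)/80.0000 = 0.69982, ln C = (56.0000·13.3196 − 12.0000·53.9553)/80.0000 = 1.23043, so C = exp(1.23043) = 3.42271.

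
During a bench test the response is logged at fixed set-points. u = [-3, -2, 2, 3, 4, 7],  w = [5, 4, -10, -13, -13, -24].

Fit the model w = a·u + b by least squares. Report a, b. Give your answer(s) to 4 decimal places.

a = -2.9435, b = -3.1035

Sums needed: Σu·u = 91, Σu = 11, Σ1 = 6.
For Aᵀw: Σu·w = -302, Σw = -51.
Eliminating b: 6·(row 1) − 11·(row 2) gives 425·a = 6·(-302) − 11·(-51) = -1251, so a = -1251/425.
Then b = ((-51) − 11·(-1251/425))/6 = -1319/425.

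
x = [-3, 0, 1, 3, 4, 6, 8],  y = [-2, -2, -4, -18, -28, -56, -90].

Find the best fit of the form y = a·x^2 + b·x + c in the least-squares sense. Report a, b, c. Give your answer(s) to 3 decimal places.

Entries of AᵀA: Σx^2·x^2 = 5811, Σx^2·x = 793, Σx^2 = 135, Σx·x = 135, Σx = 19, Σ1 = 7.
Moment sums: Σx^2·y = -8408, Σx·y = -1220, Σy = -200.
AᵀA·[a, b, c]ᵀ = Aᵀy becomes [[5811, 793, 135]; [793, 135, 19]; [135, 19, 7]]·[a, b, c]ᵀ = [-8408, -1220, -200]ᵀ.
Row-reducing yields a = -158938/149849, b = -403588/149849, c = -120714/149849.

a = -1.061, b = -2.693, c = -0.806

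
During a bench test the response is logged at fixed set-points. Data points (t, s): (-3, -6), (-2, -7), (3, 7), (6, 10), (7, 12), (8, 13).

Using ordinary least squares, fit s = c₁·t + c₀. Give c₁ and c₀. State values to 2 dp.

Compute the Gram sums: Σt·t = 171, Σt = 19, Σ1 = 6.
And Σt·s = 301, Σs = 29.
Eliminating c₀: 6·(row 1) − 19·(row 2) gives 665·c₁ = 6·301 − 19·29 = 1255, so c₁ = 251/133.
Then c₀ = (29 − 19·(251/133))/6 = -8/7.

c₁ = 1.89, c₀ = -1.14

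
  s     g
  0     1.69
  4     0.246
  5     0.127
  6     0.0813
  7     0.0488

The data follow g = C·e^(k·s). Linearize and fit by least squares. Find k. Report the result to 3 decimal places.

k = -0.509

Taking logs, ln g = k·s + ln C, so regress ln g on s.
Σs = 22.0000, Σ(s)² = 126.0000, Σln g = -8.4709, Σs·ln g = -52.1254.
Equations: 126.0000·k + 22.0000·ln C = -52.1254;  22.0000·k + 5·ln C = -8.4709.
Δ = 126.0000·5 − (22.0000)² = 146.0000; k = (-52.1254·5 − 22.0000·-8.4709)/146.0000 = -0.50868, ln C = (126.0000·-8.4709 − 22.0000·-52.1254)/146.0000 = 0.54401.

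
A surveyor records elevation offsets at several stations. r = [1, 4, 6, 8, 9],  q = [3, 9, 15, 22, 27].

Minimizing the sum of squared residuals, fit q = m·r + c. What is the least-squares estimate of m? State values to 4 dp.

m = 2.9709

With design matrix X, XᵀX = [[198, 28]; [28, 5]] and Xᵀq = [548, 76]ᵀ.
Δ = 198·5 − 28² = 206.
m = (548·5 − 28·76)/206 = 306/103; c = (198·76 − 28·548)/206 = -148/103.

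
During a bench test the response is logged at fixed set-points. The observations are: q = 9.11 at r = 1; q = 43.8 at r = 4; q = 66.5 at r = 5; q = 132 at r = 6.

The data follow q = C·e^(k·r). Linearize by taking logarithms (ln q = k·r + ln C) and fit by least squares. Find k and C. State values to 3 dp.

k = 0.524, C = 5.321

Linearized form: ln q = k·r + ln C. From the 4 transformed points,
Sums: Σr = 16.0000, Σ(r)² = 78.0000, Σln q = 15.0690, Σr·ln q = 67.6107.
Normal system: [[78.0000, 16.0000]; [16.0000, 4]]·[k, ln C]ᵀ = [67.6107, 15.0690]ᵀ.
Δ = 78.0000·4 − (16.0000)² = 56.0000; k = (67.6107·4 − 16.0000·15.0690)/56.0000 = 0.52391, ln C = (78.0000·15.0690 − 16.0000·67.6107)/56.0000 = 1.67163, so C = exp(1.67163) = 5.32082.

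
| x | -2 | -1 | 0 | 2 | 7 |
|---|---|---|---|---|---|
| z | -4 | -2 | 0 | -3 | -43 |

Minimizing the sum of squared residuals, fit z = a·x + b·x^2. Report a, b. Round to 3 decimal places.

The normal system MᵀM·[a, b]ᵀ = Mᵀz is [[58, 342]; [342, 2434]]·[a, b]ᵀ = [-297, -2137]ᵀ.
Determinant 58·2434 − 342² = 24208.
a = ((-297)·2434 − 342·(-2137))/24208 = 117/356; b = (58·(-2137) − 342·(-297))/24208 = -329/356.

a = 0.329, b = -0.924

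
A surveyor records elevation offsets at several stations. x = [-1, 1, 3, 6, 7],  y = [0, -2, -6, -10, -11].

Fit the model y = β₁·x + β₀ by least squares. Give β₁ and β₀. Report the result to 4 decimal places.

β₁ = -1.4330, β₀ = -1.2143

Forming MᵀM = [[96, 16]; [16, 5]] and Mᵀy = [-157, -29]ᵀ gives MᵀM·[β₁, β₀]ᵀ = Mᵀy.
Δ = 96·5 − 16² = 224.
β₁ = ((-157)·5 − 16·(-29))/224 = -321/224; β₀ = (96·(-29) − 16·(-157))/224 = -17/14.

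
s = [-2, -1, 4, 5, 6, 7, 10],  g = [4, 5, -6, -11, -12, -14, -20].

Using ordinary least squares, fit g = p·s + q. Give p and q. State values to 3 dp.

Forming AᵀA = [[231, 29]; [29, 7]] and Aᵀg = [-462, -54]ᵀ gives AᵀA·[p, q]ᵀ = Aᵀg.
Determinant 231·7 − 29² = 776.
p = ((-462)·7 − 29·(-54))/776 = -417/194; q = (231·(-54) − 29·(-462))/776 = 231/194.

p = -2.149, q = 1.191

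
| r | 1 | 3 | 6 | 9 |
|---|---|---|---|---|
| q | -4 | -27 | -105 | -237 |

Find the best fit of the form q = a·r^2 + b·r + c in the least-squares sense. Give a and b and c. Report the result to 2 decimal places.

a = -2.96, b = 0.52, c = -1.67

From the data, Σr^2·r^2 = 7939, Σr^2·r = 973, Σr^2 = 127, Σr·r = 127, Σr = 19, Σ1 = 4.
And Σr^2·q = -23224, Σr·q = -2848, Σq = -373.
So XᵀX·[a, b, c]ᵀ = Xᵀq: [[7939, 973, 127]; [973, 127, 19]; [127, 19, 4]]·[a, b, c]ᵀ = [-23224, -2848, -373]ᵀ.
Row-reducing yields a = -1505/508, b = 265/508, c = -423/254.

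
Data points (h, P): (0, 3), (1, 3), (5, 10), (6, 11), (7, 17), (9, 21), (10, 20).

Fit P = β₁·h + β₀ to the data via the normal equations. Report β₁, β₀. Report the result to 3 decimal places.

From the data, Σh·h = 292, Σh = 38, Σ1 = 7.
For AᵀP: Σh·P = 627, ΣP = 85.
Eliminating β₀: 7·(row 1) − 38·(row 2) gives 600·β₁ = 7·627 − 38·85 = 1159, so β₁ = 1159/600.
Then β₀ = (85 − 38·(1159/600))/7 = 497/300.

β₁ = 1.932, β₀ = 1.657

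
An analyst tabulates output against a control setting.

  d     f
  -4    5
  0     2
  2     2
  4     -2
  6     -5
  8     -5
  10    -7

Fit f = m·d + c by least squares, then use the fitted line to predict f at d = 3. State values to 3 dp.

f̂ = -0.779

With design matrix M, MᵀM = [[236, 26]; [26, 7]] and Mᵀf = [-164, -10]ᵀ.
det = 236·7 − 26² = 976.
m = ((-164)·7 − 26·(-10))/976 = -111/122; c = (236·(-10) − 26·(-164))/976 = 119/61.
At d = 3: f̂ = (-111/122)·(3) + (119/61)·(1) = -95/122.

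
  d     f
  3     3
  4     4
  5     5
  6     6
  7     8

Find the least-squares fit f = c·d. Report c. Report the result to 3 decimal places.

MᵀM·[c]ᵀ = Mᵀf reads: 135·c = 142.
(Σd·d = 135, Σd·f = 142.)
Hence c = 142 / 135 ≈ 1.05185.

c = 1.052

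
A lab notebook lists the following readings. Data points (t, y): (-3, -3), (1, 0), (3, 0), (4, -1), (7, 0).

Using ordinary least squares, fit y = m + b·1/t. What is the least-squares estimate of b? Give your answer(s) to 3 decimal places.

b = 2.033

Compute the Gram sums: Σ1 = 5, Σ1/t = 39/28, Σ1/t·1/t = 9209/7056.
Right-hand side: Σy = -4, Σ1/t·y = 3/4.
Determinant 5·(9209/7056) − (39/28)² = 8089/1764.
m = ((-4)·(9209/7056) − (39/28)·(3/4))/(8089/1764) = -44207/32356; b = (5·(3/4) − (39/28)·(-4))/(8089/1764) = 16443/8089.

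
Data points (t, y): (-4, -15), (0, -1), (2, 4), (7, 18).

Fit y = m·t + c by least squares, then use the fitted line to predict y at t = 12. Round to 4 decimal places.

ŷ = 33.4502

The normal system XᵀX·[m, c]ᵀ = Xᵀy is [[69, 5]; [5, 4]]·[m, c]ᵀ = [194, 6]ᵀ.
Eliminating c: 4·(row 1) − 5·(row 2) gives 251·m = 4·194 − 5·6 = 746, so m = 746/251.
Then c = (6 − 5·(746/251))/4 = -556/251.
At t = 12: ŷ = (746/251)·(12) + (-556/251)·(1) = 8396/251.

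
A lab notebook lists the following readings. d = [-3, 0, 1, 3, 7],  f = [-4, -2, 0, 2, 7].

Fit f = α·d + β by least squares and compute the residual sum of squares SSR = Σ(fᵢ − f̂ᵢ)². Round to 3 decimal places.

Setting ∂/∂α … = 0 gives: 68·α + 8·β = 67;  8·α + 5·β = 3.
(Σd·d = 68, Σd = 8, Σ1 = 5, Σd·f = 67, Σf = 3.)
Determinant 68·5 − 8² = 276.
α = (67·5 − 8·3)/276 = 311/276; β = (68·3 − 8·67)/276 = -83/69.
Residuals: 7/12, -55/69, 7/92, -49/276, 29/92; SSR = 307/276.

SSR = 1.112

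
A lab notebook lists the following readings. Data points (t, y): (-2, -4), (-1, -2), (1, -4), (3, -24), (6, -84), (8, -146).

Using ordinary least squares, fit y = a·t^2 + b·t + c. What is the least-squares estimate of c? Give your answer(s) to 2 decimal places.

Setting ∂/∂a … = 0 gives: 5491·a + 747·b + 115·c = -12606;  747·a + 115·b + 15·c = -1738;  115·a + 15·b + 6·c = -264.
Inverting the 3×3 Gram matrix, [a, b, c]ᵀ = [-12201/5944, -10339/5944, -459/1486]ᵀ.

c = -0.31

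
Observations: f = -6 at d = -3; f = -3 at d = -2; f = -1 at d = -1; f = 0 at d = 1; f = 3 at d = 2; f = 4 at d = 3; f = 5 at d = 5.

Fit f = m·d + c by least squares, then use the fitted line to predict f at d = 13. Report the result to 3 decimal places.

Forming AᵀA = [[53, 5]; [5, 7]] and Aᵀf = [68, 2]ᵀ gives AᵀA·[m, c]ᵀ = Aᵀf.
Δ = 53·7 − 5² = 346.
m = (68·7 − 5·2)/346 = 233/173; c = (53·2 − 5·68)/346 = -117/173.
At d = 13: f̂ = (233/173)·(13) + (-117/173)·(1) = 2912/173.

f̂ = 16.832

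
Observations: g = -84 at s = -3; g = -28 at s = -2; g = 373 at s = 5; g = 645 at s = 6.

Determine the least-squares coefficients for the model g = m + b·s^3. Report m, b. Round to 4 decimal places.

m = -3.2565, b = 3.0034

Compute the Gram sums: Σ1 = 4, Σs^3 = 306, Σs^3·s^3 = 63074.
Right-hand side: Σg = 906, Σs^3·g = 188437.
MᵀM·[m, b]ᵀ = Mᵀg becomes [[4, 306]; [306, 63074]]·[m, b]ᵀ = [906, 188437]ᵀ.
Δ = 4·63074 − 306² = 158660.
m = (906·63074 − 306·188437)/158660 = -258339/79330; b = (4·188437 − 306·906)/158660 = 119128/39665.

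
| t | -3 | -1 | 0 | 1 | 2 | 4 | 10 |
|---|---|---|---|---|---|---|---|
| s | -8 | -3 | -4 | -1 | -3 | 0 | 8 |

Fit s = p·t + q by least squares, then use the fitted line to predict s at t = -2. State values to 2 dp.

The normal equations are: 131·p + 13·q = 100;  13·p + 7·q = -11.
(Σt·t = 131, Σt = 13, Σ1 = 7, Σt·s = 100, Σs = -11.)
det = 131·7 − 13² = 748.
p = (100·7 − 13·(-11))/748 = 843/748; q = (131·(-11) − 13·100)/748 = -2741/748.
At t = -2: ŝ = (843/748)·(-2) + (-2741/748)·(1) = -4427/748.

ŝ = -5.92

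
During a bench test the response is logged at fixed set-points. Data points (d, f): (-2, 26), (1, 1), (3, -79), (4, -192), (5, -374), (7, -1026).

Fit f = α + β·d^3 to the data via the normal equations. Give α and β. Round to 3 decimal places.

The normal system AᵀA·[α, β]ᵀ = Aᵀf is [[6, 552]; [552, 138164]]·[α, β]ᵀ = [-1644, -413296]ᵀ.
Δ = 6·138164 − 552² = 524280.
α = ((-1644)·138164 − 552·(-413296))/524280 = 41574/21845; β = (6·(-413296) − 552·(-1644))/524280 = -65512/21845.

α = 1.903, β = -2.999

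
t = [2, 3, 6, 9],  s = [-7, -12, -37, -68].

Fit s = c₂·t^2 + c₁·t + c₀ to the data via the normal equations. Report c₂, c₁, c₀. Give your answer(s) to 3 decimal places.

c₂ = -0.424, c₁ = -4.133, c₀ = 3.455

With design matrix M, MᵀM = [[7954, 980, 130]; [980, 130, 20]; [130, 20, 4]] and Mᵀs = [-6976, -884, -124]ᵀ.
Inverting the 3×3 Gram matrix, [c₂, c₁, c₀]ᵀ = [-14/33, -62/15, 38/11]ᵀ.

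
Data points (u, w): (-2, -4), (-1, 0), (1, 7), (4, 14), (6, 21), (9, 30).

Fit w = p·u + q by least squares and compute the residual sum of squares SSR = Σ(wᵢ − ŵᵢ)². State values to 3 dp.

AᵀA·[p, q]ᵀ = Aᵀw reads: 139·p + 17·q = 467;  17·p + 6·q = 68.
Eliminating q: 6·(row 1) − 17·(row 2) gives 545·p = 6·467 − 17·68 = 1646, so p = 1646/545.
Then q = (68 − 17·(1646/545))/6 = 1513/545.
Residuals: -401/545, 133/545, 656/545, -467/545, 56/545, 23/545; SSR = 1524/545.

SSR = 2.796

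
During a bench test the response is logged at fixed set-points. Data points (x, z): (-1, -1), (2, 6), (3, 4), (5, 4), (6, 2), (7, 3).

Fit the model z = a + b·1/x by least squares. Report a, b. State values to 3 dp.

Normal-equation sums: Σ1 = 6, Σ1/x = 12/35, Σ1/x·1/x = 31957/22050.
And Σz = 18, Σ1/x·z = 724/105.
Δ = 6·(31957/22050) − (12/35)² = 1261/147.
a = (18·(31957/22050) − (12/35)·(724/105))/(1261/147) = 87183/31525; b = (6·(724/105) − (12/35)·18)/(1261/147) = 25872/6305.

a = 2.766, b = 4.103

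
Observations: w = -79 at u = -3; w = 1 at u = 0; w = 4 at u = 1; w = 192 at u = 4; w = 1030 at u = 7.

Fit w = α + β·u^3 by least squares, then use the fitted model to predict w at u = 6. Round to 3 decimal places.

ŵ = 648.864

Forming AᵀA = [[5, 381]; [381, 122475]] and Aᵀw = [1148, 367715]ᵀ gives AᵀA·[α, β]ᵀ = Aᵀw.
det = 5·122475 − 381² = 467214.
α = (1148·122475 − 381·367715)/467214 = 167295/155738; β = (5·367715 − 381·1148)/467214 = 1401187/467214.
At u = 6: ŵ = (167295/155738)·(1) + (1401187/467214)·(216) = 101052759/155738.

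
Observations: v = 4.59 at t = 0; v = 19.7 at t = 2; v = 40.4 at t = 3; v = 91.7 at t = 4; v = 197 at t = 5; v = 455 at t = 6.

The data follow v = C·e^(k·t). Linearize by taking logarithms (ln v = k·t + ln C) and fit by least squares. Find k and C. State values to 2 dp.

Taking logs, ln v = k·t + ln C, so regress ln v on t.
Sums: Σt = 20.0000, Σ(t)² = 90.0000, Σln v = 24.1254, Σt·ln v = 98.2696.
Normal system: [[90.0000, 20.0000]; [20.0000, 6]]·[k, ln C]ᵀ = [98.2696, 24.1254]ᵀ.
Solving (det = 140.0000): k = 0.76508, ln C = 1.47064, so C = exp(1.47064) = 4.35201.

k = 0.77, C = 4.35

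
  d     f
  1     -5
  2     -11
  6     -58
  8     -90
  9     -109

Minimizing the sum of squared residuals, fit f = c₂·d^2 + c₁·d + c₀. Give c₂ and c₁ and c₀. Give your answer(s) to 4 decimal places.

c₂ = -0.8181, c₁ = -4.8886, c₀ = 1.2534

With design matrix X, XᵀX = [[11970, 1466, 186]; [1466, 186, 26]; [186, 26, 5]] and Xᵀf = [-16726, -2076, -273]ᵀ.
Row-reducing yields c₂ = -7955/9724, c₁ = -47537/9724, c₀ = 277/221.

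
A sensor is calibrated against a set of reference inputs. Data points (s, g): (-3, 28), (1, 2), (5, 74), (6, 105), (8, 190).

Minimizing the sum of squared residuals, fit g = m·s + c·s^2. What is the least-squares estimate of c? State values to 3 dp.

Sums needed: Σs·s = 135, Σs·s^2 = 827, Σs^2·s^2 = 6099.
Moment sums: Σs·g = 2438, Σs^2·g = 18044.
So MᵀM·[m, c]ᵀ = Mᵀg: [[135, 827]; [827, 6099]]·[m, c]ᵀ = [2438, 18044]ᵀ.
Eliminating c: 6099·(row 1) − 827·(row 2) gives 139436·m = 6099·2438 − 827·18044 = -53026, so m = -26513/69718.
Then c = (18044 − 827·(-26513/69718))/6099 = 209857/69718.

c = 3.010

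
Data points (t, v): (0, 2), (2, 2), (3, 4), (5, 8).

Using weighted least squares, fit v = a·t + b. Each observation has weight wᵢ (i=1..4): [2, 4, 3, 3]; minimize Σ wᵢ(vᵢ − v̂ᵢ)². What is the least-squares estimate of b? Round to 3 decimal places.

The normal system AᵀWA·[a, b]ᵀ = AᵀWv is [[118, 32]; [32, 12]]·[a, b]ᵀ = [172, 48]ᵀ.
Δ = 118·12 − 32² = 392.
a = (172·12 − 32·48)/392 = 66/49; b = (118·48 − 32·172)/392 = 20/49.

b = 0.408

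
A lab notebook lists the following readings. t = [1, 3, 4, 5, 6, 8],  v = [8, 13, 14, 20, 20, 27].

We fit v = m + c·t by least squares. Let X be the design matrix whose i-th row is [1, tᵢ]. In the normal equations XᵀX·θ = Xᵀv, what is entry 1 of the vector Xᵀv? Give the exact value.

102

Entry 1 ↔ basis 1, so (Xᵀv)_{1} = Σᵢ vᵢ = (1)·(8) + (1)·(13) + (1)·(14) + (1)·(20) + (1)·(20) + (1)·(27) = 102.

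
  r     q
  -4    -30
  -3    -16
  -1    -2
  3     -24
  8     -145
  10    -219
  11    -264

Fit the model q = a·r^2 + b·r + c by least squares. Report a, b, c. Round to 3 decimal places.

Normal-equation sums: Σr^2·r^2 = 29156, Σr^2·r = 2778, Σr^2 = 320, Σr·r = 320, Σr = 24, Σ1 = 7.
Moment sums: Σr^2·q = -63966, Σr·q = -6156, Σq = -700.
So AᵀA·[a, b, c]ᵀ = Aᵀq: [[29156, 2778, 320]; [2778, 320, 24]; [320, 24, 7]]·[a, b, c]ᵀ = [-63966, -6156, -700]ᵀ.
Inverting the 3×3 Gram matrix, [a, b, c]ᵀ = [-2249582/1099169, -1460799/1099169, -2070412/1099169]ᵀ.

a = -2.047, b = -1.329, c = -1.884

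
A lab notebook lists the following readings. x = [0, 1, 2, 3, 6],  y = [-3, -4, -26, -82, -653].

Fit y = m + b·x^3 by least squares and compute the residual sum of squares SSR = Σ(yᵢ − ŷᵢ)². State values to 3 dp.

The normal equations are: 5·m + 252·b = -768;  252·m + 47450·b = -143474.
(Σ1 = 5, Σx^3 = 252, Σx^3·x^3 = 47450, Σy = -768, Σx^3·y = -143474.)
det = 5·47450 − 252² = 173746.
m = ((-768)·47450 − 252·(-143474))/173746 = -143076/86873; b = (5·(-143474) − 252·(-768))/173746 = -261917/86873.
Residuals: -117543/86873, 57501/86873, -20286/86873, 91249/86873, -10921/86873; SSR = 299056/86873.

SSR = 3.442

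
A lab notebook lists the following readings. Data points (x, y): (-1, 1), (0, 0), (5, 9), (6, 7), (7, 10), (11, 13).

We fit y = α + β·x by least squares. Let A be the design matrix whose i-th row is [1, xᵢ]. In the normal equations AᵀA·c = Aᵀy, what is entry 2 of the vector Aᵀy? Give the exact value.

299

Entry 2 ↔ basis x, so (Aᵀy)_{2} = Σᵢ (x)·yᵢ = (-1)·(1) + (0)·(0) + (5)·(9) + (6)·(7) + (7)·(10) + (11)·(13) = 299.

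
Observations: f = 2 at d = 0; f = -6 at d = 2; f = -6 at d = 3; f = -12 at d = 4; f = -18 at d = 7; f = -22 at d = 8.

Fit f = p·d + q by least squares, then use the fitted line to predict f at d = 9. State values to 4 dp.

MᵀM·[p, q]ᵀ = Mᵀf reads: 142·p + 24·q = -380;  24·p + 6·q = -62.
Eliminating q: 6·(row 1) − 24·(row 2) gives 276·p = 6·(-380) − 24·(-62) = -792, so p = -66/23.
Then q = ((-62) − 24·(-66/23))/6 = 79/69.
At d = 9: f̂ = (-66/23)·(9) + (79/69)·(1) = -1703/69.

f̂ = -24.6812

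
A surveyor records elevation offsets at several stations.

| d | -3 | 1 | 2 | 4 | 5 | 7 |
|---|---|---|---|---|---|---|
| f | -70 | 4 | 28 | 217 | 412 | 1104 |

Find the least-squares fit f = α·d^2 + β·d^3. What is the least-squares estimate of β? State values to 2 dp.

β = 3.03

With design matrix M, MᵀM = [[3380, 20746]; [20746, 138164]] and Mᵀf = [67354, 446178]ᵀ.
Determinant 3380·138164 − 20746² = 36597804.
α = (67354·138164 − 20746·446178)/36597804 = 12372317/9149451; β = (3380·446178 − 20746·67354)/36597804 = 27688889/9149451.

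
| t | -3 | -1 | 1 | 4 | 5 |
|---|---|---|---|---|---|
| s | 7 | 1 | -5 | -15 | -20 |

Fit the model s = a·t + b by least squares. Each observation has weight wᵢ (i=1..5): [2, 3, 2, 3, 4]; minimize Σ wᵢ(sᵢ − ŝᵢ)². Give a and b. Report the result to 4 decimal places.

MᵀWM·[a, b]ᵀ = MᵀWs reads: 171·a + 25·b = -635;  25·a + 14·b = -118.
(Σwᵢ·t·t = 171, Σwᵢ·t = 25, Σwᵢ·1 = 14, Σwᵢ·t·s = -635, Σwᵢ·s = -118.)
Δ = 171·14 − 25² = 1769.
a = ((-635)·14 − 25·(-118))/1769 = -5940/1769; b = (171·(-118) − 25·(-635))/1769 = -4303/1769.

a = -3.3578, b = -2.4324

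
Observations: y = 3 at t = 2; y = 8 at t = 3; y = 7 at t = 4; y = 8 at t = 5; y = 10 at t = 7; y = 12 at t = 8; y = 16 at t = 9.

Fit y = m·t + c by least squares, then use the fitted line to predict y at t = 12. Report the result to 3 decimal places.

The normal equations are: 248·m + 38·c = 408;  38·m + 7·c = 64.
(Σt·t = 248, Σt = 38, Σ1 = 7, Σt·y = 408, Σy = 64.)
Determinant 248·7 − 38² = 292.
m = (408·7 − 38·64)/292 = 106/73; c = (248·64 − 38·408)/292 = 92/73.
At t = 12: ŷ = (106/73)·(12) + (92/73)·(1) = 1364/73.

ŷ = 18.685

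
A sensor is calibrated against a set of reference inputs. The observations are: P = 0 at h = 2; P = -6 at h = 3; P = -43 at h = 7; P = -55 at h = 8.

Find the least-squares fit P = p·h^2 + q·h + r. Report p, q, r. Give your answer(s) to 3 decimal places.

p = -0.600, q = -3.192, r = 8.862

Sums needed: Σh^2·h^2 = 6594, Σh^2·h = 890, Σh^2 = 126, Σh·h = 126, Σh = 20, Σ1 = 4.
Moment sums: Σh^2·P = -5681, Σh·P = -759, ΣP = -104.
So AᵀA·[p, q, r]ᵀ = AᵀP: [[6594, 890, 126]; [890, 126, 20]; [126, 20, 4]]·[p, q, r]ᵀ = [-5681, -759, -104]ᵀ.
Solving the 3×3 system (Gaussian elimination) gives p = -3/5, q = -83/26, r = 576/65.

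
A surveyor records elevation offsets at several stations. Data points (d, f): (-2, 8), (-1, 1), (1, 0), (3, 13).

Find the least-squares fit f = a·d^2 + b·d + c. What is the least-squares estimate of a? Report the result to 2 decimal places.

a = 1.87

MᵀM·[a, b, c]ᵀ = Mᵀf reads: 99·a + 19·b + 15·c = 150;  19·a + 15·b + 1·c = 22;  15·a + 1·b + 4·c = 22.
Inverting the 3×3 Gram matrix, [a, b, c]ᵀ = [372/199, -162/199, -260/199]ᵀ.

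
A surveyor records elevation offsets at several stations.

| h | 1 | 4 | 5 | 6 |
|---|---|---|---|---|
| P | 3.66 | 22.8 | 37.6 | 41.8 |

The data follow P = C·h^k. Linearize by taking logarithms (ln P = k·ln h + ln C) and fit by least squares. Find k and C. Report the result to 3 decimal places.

k = 1.383, C = 3.634

Linearized form: ln P = k·ln h + ln C. From the 4 transformed points,
Σln h = 4.7875, Σ(ln h)² = 7.7225, Σln P = 11.7841, Σln h·ln P = 16.8605.
Equations: 7.7225·k + 4.7875·ln C = 16.8605;  4.7875·k + 4·ln C = 11.7841.
Solving (det = 7.9699): k = 1.38340, ln C = 1.29028, so C = exp(1.29028) = 3.63380.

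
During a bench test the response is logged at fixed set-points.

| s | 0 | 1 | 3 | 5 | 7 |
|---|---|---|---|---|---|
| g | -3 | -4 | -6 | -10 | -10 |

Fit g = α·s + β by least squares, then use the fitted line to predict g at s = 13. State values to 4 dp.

ĝ = -17.4756

From the data, Σs·s = 84, Σs = 16, Σ1 = 5.
And Σs·g = -142, Σg = -33.
So XᵀX·[α, β]ᵀ = Xᵀg: [[84, 16]; [16, 5]]·[α, β]ᵀ = [-142, -33]ᵀ.
Eliminating β: 5·(row 1) − 16·(row 2) gives 164·α = 5·(-142) − 16·(-33) = -182, so α = -91/82.
Then β = ((-33) − 16·(-91/82))/5 = -125/41.
At s = 13: ĝ = (-91/82)·(13) + (-125/41)·(1) = -1433/82.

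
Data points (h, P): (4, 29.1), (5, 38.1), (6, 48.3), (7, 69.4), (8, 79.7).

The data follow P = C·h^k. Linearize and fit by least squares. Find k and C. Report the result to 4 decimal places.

k = 1.5076, C = 3.4697

Linearized form: ln P = k·ln h + ln C. From the 5 transformed points,
XᵀX = [[15.8331, 8.8128]; [8.8128, 5]], rhs = [34.8338, 19.5065]ᵀ  (here Σln h = 8.8128, Σ(ln h)² = 15.8331, Σln P = 19.5065, Σln h·ln P = 34.8338).
Slope k = (n·Σln h·ln P − Σln h·Σln P)/(n·Σ(ln h)² − (Σln h)²) = (5·34.8338 − 8.8128·19.5065)/1.4995 = 1.50759; ln C = (Σln P − k·Σln h)/n = 1.24407, so C = exp(1.24407) = 3.46972.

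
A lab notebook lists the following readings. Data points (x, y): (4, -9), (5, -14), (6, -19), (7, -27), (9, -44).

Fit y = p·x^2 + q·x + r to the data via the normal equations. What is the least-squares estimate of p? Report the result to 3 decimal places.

p = -0.576

Setting ∂/∂p … = 0 gives: 11139·p + 1477·q + 207·r = -6065;  1477·p + 207·q + 31·r = -805;  207·p + 31·q + 5·r = -113.
(Σx^2·x^2 = 11139, Σx^2·x = 1477, Σx^2 = 207, Σx·x = 207, Σx = 31, Σ1 = 5, Σx^2·y = -6065, Σx·y = -805, Σy = -113.)
Solving the 3×3 system (Gaussian elimination) gives p = -391/679, q = 325/679, r = -1173/679.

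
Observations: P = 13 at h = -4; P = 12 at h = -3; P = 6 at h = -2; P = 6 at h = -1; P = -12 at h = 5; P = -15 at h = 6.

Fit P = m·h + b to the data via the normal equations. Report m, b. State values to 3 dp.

m = -2.837, b = 2.139

Sums needed: Σh·h = 91, Σh = 1, Σ1 = 6.
Moment sums: Σh·P = -256, ΣP = 10.
Determinant 91·6 − 1² = 545.
m = ((-256)·6 − 1·10)/545 = -1546/545; b = (91·10 − 1·(-256))/545 = 1166/545.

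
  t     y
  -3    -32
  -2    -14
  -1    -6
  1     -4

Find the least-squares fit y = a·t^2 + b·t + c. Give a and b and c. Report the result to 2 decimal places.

Normal-equation sums: Σt^2·t^2 = 99, Σt^2·t = -35, Σt^2 = 15, Σt·t = 15, Σt = -5, Σ1 = 4.
Moment sums: Σt^2·y = -354, Σt·y = 126, Σy = -56.
So XᵀX·[a, b, c]ᵀ = Xᵀy: [[99, -35, 15]; [-35, 15, -5]; [15, -5, 4]]·[a, b, c]ᵀ = [-354, 126, -56]ᵀ.
Solving the 3×3 system (Gaussian elimination) gives a = -35/11, b = 27/55, c = -16/11.

a = -3.18, b = 0.49, c = -1.45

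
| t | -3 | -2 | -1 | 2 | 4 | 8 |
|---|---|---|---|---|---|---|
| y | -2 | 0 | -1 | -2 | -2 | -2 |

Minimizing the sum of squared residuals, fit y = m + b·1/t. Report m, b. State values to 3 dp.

m = -1.658, b = -0.990

From the data, Σ1 = 6, Σ1/t = -23/24, Σ1/t·1/t = 973/576.
For Mᵀy: Σy = -9, Σ1/t·y = -1/12.
MᵀM·[m, b]ᵀ = Mᵀy becomes [[6, -23/24]; [-23/24, 973/576]]·[m, b]ᵀ = [-9, -1/12]ᵀ.
det = 6·(973/576) − (-23/24)² = 5309/576.
m = ((-9)·(973/576) − (-23/24)·(-1/12))/(5309/576) = -8803/5309; b = (6·(-1/12) − (-23/24)·(-9))/(5309/576) = -5256/5309.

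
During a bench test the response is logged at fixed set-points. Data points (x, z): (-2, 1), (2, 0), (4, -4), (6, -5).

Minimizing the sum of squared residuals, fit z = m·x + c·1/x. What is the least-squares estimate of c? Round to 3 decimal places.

c = 2.678

Sums needed: Σx·x = 60, Σx·1/x = 4, Σ1/x·1/x = 85/144.
And Σx·z = -48, Σ1/x·z = -7/3.
Normal equations: [[60, 4]; [4, 85/144]]·[m, c]ᵀ = [-48, -7/3]ᵀ.
Eliminating c: (85/144)·(row 1) − 4·(row 2) gives (233/12)·m = (85/144)·(-48) − 4·(-7/3) = -19, so m = -228/233.
Then c = ((-7/3) − 4·(-228/233))/(85/144) = 624/233.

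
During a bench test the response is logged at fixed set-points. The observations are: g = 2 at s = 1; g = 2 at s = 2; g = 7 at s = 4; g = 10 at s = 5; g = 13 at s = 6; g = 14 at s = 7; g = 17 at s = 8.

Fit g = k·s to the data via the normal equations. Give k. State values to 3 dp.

k = 2.031

Forming XᵀX = [[195]] and Xᵀg = [396]ᵀ gives XᵀX·[k]ᵀ = Xᵀg.
k = 396/195 = 2.03077.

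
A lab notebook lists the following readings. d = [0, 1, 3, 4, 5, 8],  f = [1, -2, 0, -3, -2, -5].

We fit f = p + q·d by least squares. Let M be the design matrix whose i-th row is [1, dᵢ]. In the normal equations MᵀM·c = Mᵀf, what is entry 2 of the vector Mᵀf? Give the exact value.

Entry 2 ↔ basis d, so (Mᵀf)_{2} = Σᵢ (d)·fᵢ = (0)·(1) + (1)·(-2) + (3)·(0) + (4)·(-3) + (5)·(-2) + (8)·(-5) = -64.

-64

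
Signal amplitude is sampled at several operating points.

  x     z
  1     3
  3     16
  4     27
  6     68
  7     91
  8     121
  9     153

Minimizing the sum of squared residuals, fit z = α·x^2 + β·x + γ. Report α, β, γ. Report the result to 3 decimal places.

α = 2.040, β = -1.528, γ = 2.117

Entries of AᵀA: Σx^2·x^2 = 14692, Σx^2·x = 1892, Σx^2 = 256, Σx·x = 256, Σx = 38, Σ1 = 7.
And Σx^2·z = 27623, Σx·z = 3549, Σz = 479.
Normal equations: [[14692, 1892, 256]; [1892, 256, 38]; [256, 38, 7]]·[α, β, γ]ᵀ = [27623, 3549, 479]ᵀ.
Solving the 3×3 system (Gaussian elimination) gives α = 1885/924, β = -353/231, γ = 163/77.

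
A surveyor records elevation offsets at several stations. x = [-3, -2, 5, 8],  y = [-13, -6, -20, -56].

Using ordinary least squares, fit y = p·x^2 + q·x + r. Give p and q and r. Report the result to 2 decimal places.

MᵀM·[p, q, r]ᵀ = Mᵀy reads: 4818·p + 602·q + 102·r = -4225;  602·p + 102·q + 8·r = -497;  102·p + 8·q + 4·r = -95.
Row-reducing yields p = -32829/32258, q = 18388/16129, r = -10/127.

p = -1.02, q = 1.14, r = -0.08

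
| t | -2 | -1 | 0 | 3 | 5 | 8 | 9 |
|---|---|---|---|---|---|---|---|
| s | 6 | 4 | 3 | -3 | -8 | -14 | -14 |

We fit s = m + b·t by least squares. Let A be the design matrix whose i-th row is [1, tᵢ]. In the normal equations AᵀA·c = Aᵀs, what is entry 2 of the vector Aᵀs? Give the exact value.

Entry 2 ↔ basis t, so (Aᵀs)_{2} = Σᵢ (t)·sᵢ = (-2)·(6) + (-1)·(4) + (0)·(3) + (3)·(-3) + (5)·(-8) + (8)·(-14) + (9)·(-14) = -303.

-303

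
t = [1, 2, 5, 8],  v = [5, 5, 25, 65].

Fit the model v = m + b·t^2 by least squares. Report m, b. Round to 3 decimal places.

m = 2.141, b = 0.973

Entries of AᵀA: Σ1 = 4, Σt^2 = 94, Σt^2·t^2 = 4738.
Right-hand side: Σv = 100, Σt^2·v = 4810.
det = 4·4738 − 94² = 10116.
m = (100·4738 − 94·4810)/10116 = 1805/843; b = (4·4810 − 94·100)/10116 = 820/843.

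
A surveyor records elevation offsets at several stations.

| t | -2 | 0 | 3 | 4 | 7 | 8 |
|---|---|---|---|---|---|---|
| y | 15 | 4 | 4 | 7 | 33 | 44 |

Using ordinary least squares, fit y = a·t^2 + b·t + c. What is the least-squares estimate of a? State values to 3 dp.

Normal-equation sums: Σt^2·t^2 = 6850, Σt^2·t = 938, Σt^2 = 142, Σt·t = 142, Σt = 20, Σ1 = 6.
Moment sums: Σt^2·y = 4641, Σt·y = 593, Σy = 107.
Inverting the 3×3 Gram matrix, [a, b, c]ᵀ = [73555/70422, -116386/35211, 48494/11737]ᵀ.

a = 1.044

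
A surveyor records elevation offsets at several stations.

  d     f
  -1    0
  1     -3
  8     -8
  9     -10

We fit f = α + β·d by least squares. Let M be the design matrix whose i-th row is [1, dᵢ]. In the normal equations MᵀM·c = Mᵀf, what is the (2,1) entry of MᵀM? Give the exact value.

17

Row 2 ↔ basis d, column 1 ↔ basis 1, so (MᵀM)_{2,1} = Σᵢ d = (-1)·(1) + (1)·(1) + (8)·(1) + (9)·(1) = 17.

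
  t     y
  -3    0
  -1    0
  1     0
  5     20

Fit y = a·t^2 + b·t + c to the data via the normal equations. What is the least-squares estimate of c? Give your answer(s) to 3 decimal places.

AᵀA·[a, b, c]ᵀ = Aᵀy reads: 708·a + 98·b + 36·c = 500;  98·a + 36·b + 2·c = 100;  36·a + 2·b + 4·c = 20.
Inverting the 3×3 Gram matrix, [a, b, c]ᵀ = [25/44, 14/11, -3/4]ᵀ.

c = -0.750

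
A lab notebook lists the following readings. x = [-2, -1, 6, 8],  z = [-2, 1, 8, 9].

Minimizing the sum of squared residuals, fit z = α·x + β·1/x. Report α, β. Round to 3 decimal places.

From the data, Σx·x = 105, Σx·1/x = 4, Σ1/x·1/x = 745/576.
For Mᵀz: Σx·z = 123, Σ1/x·z = 59/24.
Normal equations: [[105, 4]; [4, 745/576]]·[α, β]ᵀ = [123, 59/24]ᵀ.
Eliminating β: (745/576)·(row 1) − 4·(row 2) gives (23003/192)·α = (745/576)·123 − 4·(59/24) = 28657/192, so α = 28657/23003.
Then β = ((59/24) − 4·(28657/23003))/(745/576) = -44904/23003.

α = 1.246, β = -1.952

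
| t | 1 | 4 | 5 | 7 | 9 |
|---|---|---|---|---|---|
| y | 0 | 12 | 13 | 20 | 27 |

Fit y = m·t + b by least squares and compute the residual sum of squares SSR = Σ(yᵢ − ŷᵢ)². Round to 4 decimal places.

Setting ∂/∂m … = 0 gives: 172·m + 26·b = 496;  26·m + 5·b = 72.
Eliminating b: 5·(row 1) − 26·(row 2) gives 184·m = 5·496 − 26·72 = 608, so m = 76/23.
Then b = (72 − 26·(76/23))/5 = -64/23.
Residuals: -12/23, 36/23, -17/23, -8/23, 1/23; SSR = 78/23.

SSR = 3.3913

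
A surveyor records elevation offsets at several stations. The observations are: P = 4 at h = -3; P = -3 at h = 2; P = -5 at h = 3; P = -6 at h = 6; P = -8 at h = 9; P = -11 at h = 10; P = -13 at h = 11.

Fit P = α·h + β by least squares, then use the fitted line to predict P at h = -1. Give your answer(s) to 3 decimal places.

P̂ = 0.942

Sums needed: Σh·h = 360, Σh = 38, Σ1 = 7.
Moment sums: Σh·P = -394, ΣP = -42.
XᵀX·[α, β]ᵀ = XᵀP becomes [[360, 38]; [38, 7]]·[α, β]ᵀ = [-394, -42]ᵀ.
det = 360·7 − 38² = 1076.
α = ((-394)·7 − 38·(-42))/1076 = -581/538; β = (360·(-42) − 38·(-394))/1076 = -37/269.
At h = -1: P̂ = (-581/538)·(-1) + (-37/269)·(1) = 507/538.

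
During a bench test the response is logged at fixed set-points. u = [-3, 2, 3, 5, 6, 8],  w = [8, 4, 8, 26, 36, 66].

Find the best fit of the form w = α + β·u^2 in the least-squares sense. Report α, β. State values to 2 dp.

α = -0.88, β = 1.04

The normal equations are: 6·α + 147·β = 148;  147·α + 6195·β = 6330.
Determinant 6·6195 − 147² = 15561.
α = (148·6195 − 147·6330)/15561 = -50/57; β = (6·6330 − 147·148)/15561 = 416/399.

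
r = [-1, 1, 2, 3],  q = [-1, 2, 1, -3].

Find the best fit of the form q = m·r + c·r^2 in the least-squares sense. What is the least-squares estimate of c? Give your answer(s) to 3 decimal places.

c = -0.731

Sums needed: Σr·r = 15, Σr·r^2 = 35, Σr^2·r^2 = 99.
Moment sums: Σr·q = -4, Σr^2·q = -22.
Normal equations: [[15, 35]; [35, 99]]·[m, c]ᵀ = [-4, -22]ᵀ.
Δ = 15·99 − 35² = 260.
m = ((-4)·99 − 35·(-22))/260 = 187/130; c = (15·(-22) − 35·(-4))/260 = -19/26.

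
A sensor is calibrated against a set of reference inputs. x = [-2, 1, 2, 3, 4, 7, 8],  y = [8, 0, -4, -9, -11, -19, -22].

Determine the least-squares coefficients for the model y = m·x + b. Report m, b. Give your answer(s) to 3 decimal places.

Forming AᵀA = [[147, 23]; [23, 7]] and Aᵀy = [-404, -57]ᵀ gives AᵀA·[m, b]ᵀ = Aᵀy.
Determinant 147·7 − 23² = 500.
m = ((-404)·7 − 23·(-57))/500 = -1517/500; b = (147·(-57) − 23·(-404))/500 = 913/500.

m = -3.034, b = 1.826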